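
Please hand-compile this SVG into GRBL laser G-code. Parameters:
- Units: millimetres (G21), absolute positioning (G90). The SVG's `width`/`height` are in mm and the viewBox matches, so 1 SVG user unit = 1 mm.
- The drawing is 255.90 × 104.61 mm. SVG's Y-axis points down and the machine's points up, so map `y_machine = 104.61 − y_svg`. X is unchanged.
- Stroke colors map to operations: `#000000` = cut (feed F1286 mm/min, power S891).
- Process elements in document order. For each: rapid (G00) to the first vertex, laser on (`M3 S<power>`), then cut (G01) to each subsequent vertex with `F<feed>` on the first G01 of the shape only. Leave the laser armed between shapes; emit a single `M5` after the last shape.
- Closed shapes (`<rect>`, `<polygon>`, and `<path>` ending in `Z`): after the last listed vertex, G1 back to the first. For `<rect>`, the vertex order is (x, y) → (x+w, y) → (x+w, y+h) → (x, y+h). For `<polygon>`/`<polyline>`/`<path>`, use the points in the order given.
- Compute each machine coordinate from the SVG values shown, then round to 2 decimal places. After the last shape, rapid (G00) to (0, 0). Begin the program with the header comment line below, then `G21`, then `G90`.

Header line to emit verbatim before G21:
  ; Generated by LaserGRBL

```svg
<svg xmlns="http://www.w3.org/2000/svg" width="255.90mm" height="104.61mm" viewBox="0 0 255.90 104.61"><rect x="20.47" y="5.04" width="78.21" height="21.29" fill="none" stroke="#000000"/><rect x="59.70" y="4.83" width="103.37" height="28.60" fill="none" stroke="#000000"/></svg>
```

viewBox `0 0 255.90 104.61` with mm width/height → 1 unit = 1 mm. Flip: y_m = 104.61 − y_svg.

**Shape 1** — `<rect>` rectangle, stroke `#000000` → cut (S891, F1286). Machine vertices: (20.47,99.57) → (98.68,99.57) → (98.68,78.28) → (20.47,78.28) → (20.47,99.57). Closed: final G1 returns to the first vertex.

**Shape 2** — `<rect>` rectangle, stroke `#000000` → cut (S891, F1286). Machine vertices: (59.70,99.78) → (163.07,99.78) → (163.07,71.18) → (59.70,71.18) → (59.70,99.78). Closed: final G1 returns to the first vertex.

; Generated by LaserGRBL
G21
G90
G00 X20.47 Y99.57
M3 S891
G01 X98.68 Y99.57 F1286
G01 X98.68 Y78.28
G01 X20.47 Y78.28
G01 X20.47 Y99.57
G00 X59.70 Y99.78
M3 S891
G01 X163.07 Y99.78 F1286
G01 X163.07 Y71.18
G01 X59.70 Y71.18
G01 X59.70 Y99.78
M5
G00 X0.00 Y0.00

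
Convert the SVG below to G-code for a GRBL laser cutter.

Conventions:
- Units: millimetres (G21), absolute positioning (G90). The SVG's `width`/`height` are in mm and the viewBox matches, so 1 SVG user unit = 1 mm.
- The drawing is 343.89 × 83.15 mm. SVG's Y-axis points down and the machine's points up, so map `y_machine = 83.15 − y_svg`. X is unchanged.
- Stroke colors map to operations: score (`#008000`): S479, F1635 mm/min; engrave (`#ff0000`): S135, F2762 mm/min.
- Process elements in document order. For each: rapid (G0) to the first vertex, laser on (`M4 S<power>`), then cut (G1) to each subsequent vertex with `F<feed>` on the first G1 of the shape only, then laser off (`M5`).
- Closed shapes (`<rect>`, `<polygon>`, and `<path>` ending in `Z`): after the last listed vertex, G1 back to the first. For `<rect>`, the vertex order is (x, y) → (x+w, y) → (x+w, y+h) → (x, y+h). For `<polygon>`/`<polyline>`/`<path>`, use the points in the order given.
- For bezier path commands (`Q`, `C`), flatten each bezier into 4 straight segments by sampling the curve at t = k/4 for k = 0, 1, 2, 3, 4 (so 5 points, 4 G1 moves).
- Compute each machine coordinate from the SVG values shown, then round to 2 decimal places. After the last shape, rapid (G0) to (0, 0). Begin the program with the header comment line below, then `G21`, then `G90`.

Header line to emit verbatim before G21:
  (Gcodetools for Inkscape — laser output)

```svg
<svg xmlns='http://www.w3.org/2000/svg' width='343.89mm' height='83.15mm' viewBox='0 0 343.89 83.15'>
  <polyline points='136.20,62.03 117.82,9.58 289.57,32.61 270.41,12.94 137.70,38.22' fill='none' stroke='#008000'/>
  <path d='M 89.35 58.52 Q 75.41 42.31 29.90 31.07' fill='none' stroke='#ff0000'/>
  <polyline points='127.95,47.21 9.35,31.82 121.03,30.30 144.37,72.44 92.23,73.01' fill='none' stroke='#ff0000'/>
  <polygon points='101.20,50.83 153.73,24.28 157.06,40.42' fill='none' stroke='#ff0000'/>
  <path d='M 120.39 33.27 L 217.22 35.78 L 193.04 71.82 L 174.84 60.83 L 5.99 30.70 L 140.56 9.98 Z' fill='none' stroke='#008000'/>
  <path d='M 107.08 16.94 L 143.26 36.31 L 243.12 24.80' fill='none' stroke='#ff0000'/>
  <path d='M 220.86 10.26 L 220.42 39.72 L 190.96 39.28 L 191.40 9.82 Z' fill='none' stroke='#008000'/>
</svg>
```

Since the viewBox matches the mm dimensions, user units are millimetres directly. The only transform is the Y-flip y_m = 83.15 − y_svg.

Shape 1 is a open polyline drawn with `<polyline>`. Its stroke #008000 means score at S479, F1635. After flipping Y the toolpath is (136.20,21.12) → (117.82,73.57) → (289.57,50.54) → (270.41,70.21) → (137.70,44.93).

Shape 2 is a quadratic bezier drawn with `<path>`. Its stroke #ff0000 means engrave at S135, F2762. After flipping Y the toolpath is (89.35,24.63) → (80.41,32.42) → (67.52,39.60) → (50.68,46.15) → (29.90,52.08).

Shape 3 is a open polyline drawn with `<polyline>`. Its stroke #ff0000 means engrave at S135, F2762. After flipping Y the toolpath is (127.95,35.94) → (9.35,51.33) → (121.03,52.85) → (144.37,10.71) → (92.23,10.14).

Shape 4 is a closed polygon drawn with `<polygon>`. Its stroke #ff0000 means engrave at S135, F2762. After flipping Y the toolpath is (101.20,32.32) → (153.73,58.87) → (157.06,42.73) → (101.20,32.32), returning to the start.

Shape 5 is a closed polygon drawn with `<path>`. Its stroke #008000 means score at S479, F1635. After flipping Y the toolpath is (120.39,49.88) → (217.22,47.37) → (193.04,11.33) → (174.84,22.32) → (5.99,52.45) → (140.56,73.17) → (120.39,49.88), returning to the start.

Shape 6 is a open polyline drawn with `<path>`. Its stroke #ff0000 means engrave at S135, F2762. After flipping Y the toolpath is (107.08,66.21) → (143.26,46.84) → (243.12,58.35).

Shape 7 is a regular polygon drawn with `<path>`. Its stroke #008000 means score at S479, F1635. After flipping Y the toolpath is (220.86,72.89) → (220.42,43.43) → (190.96,43.87) → (191.40,73.33) → (220.86,72.89), returning to the start.

(Gcodetools for Inkscape — laser output)
G21
G90
G0 X136.20 Y21.12
M4 S479
G1 X117.82 Y73.57 F1635
G1 X289.57 Y50.54
G1 X270.41 Y70.21
G1 X137.70 Y44.93
M5
G0 X89.35 Y24.63
M4 S135
G1 X80.41 Y32.42 F2762
G1 X67.52 Y39.60
G1 X50.68 Y46.15
G1 X29.90 Y52.08
M5
G0 X127.95 Y35.94
M4 S135
G1 X9.35 Y51.33 F2762
G1 X121.03 Y52.85
G1 X144.37 Y10.71
G1 X92.23 Y10.14
M5
G0 X101.20 Y32.32
M4 S135
G1 X153.73 Y58.87 F2762
G1 X157.06 Y42.73
G1 X101.20 Y32.32
M5
G0 X120.39 Y49.88
M4 S479
G1 X217.22 Y47.37 F1635
G1 X193.04 Y11.33
G1 X174.84 Y22.32
G1 X5.99 Y52.45
G1 X140.56 Y73.17
G1 X120.39 Y49.88
M5
G0 X107.08 Y66.21
M4 S135
G1 X143.26 Y46.84 F2762
G1 X243.12 Y58.35
M5
G0 X220.86 Y72.89
M4 S479
G1 X220.42 Y43.43 F1635
G1 X190.96 Y43.87
G1 X191.40 Y73.33
G1 X220.86 Y72.89
M5
G0 X0.00 Y0.00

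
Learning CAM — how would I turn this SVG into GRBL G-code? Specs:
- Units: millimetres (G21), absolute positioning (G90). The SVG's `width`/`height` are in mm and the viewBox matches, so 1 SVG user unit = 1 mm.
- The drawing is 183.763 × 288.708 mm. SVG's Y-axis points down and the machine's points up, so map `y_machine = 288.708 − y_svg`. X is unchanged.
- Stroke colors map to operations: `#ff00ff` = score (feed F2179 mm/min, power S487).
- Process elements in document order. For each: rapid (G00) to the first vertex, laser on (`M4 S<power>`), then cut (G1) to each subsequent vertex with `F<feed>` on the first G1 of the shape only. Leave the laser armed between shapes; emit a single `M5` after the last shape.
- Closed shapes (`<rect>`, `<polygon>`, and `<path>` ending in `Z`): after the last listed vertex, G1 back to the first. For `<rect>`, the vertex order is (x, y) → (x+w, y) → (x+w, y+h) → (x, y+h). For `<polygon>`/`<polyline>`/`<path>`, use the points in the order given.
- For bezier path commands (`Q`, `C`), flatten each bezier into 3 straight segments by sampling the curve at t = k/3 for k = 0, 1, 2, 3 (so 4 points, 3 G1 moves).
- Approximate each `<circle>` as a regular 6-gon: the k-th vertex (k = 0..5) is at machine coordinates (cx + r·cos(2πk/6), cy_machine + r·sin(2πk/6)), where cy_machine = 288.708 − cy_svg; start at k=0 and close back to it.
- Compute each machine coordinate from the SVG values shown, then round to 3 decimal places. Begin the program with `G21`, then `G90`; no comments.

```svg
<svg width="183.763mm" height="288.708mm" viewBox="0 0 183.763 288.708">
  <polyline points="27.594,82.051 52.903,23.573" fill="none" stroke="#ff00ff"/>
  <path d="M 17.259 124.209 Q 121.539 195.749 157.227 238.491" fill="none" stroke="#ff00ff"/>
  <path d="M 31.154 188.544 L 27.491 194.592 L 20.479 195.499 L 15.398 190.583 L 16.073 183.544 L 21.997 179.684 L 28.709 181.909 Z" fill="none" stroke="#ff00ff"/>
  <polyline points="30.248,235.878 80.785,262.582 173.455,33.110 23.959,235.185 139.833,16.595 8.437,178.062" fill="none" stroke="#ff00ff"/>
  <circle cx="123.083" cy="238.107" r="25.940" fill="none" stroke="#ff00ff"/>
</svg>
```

Since the viewBox matches the mm dimensions, user units are millimetres directly. The only transform is the Y-flip y_m = 288.708 − y_svg.

Shape 1 is a line segment drawn with `<polyline>`. Its stroke #ff00ff means score at S487, F2179. After flipping Y the toolpath is (27.594,206.657) → (52.903,265.135).

Shape 2 is a quadratic bezier drawn with `<path>`. Its stroke #ff00ff means score at S487, F2179. After flipping Y the toolpath is (17.259,164.499) → (79.158,120.005) → (125.814,81.911) → (157.227,50.217).

Shape 3 is a regular polygon drawn with `<path>`. Its stroke #ff00ff means score at S487, F2179. After flipping Y the toolpath is (31.154,100.164) → (27.491,94.116) → (20.479,93.209) → (15.398,98.125) → (16.073,105.164) → (21.997,109.024) → (28.709,106.799) → (31.154,100.164), returning to the start.

Shape 4 is a open polyline drawn with `<polyline>`. Its stroke #ff00ff means score at S487, F2179. After flipping Y the toolpath is (30.248,52.830) → (80.785,26.126) → (173.455,255.598) → (23.959,53.523) → (139.833,272.113) → (8.437,110.646).

Shape 5 is a circle drawn with `<circle>`. Its stroke #ff00ff means score at S487, F2179. After flipping Y the toolpath is (149.023,50.601) → (136.053,73.066) → (110.113,73.066) → (97.143,50.601) → (110.113,28.136) → (136.053,28.136) → (149.023,50.601), returning to the start.

G21
G90
G00 X27.594 Y206.657
M4 S487
G1 X52.903 Y265.135 F2179
G00 X17.259 Y164.499
M4 S487
G1 X79.158 Y120.005 F2179
G1 X125.814 Y81.911
G1 X157.227 Y50.217
G00 X31.154 Y100.164
M4 S487
G1 X27.491 Y94.116 F2179
G1 X20.479 Y93.209
G1 X15.398 Y98.125
G1 X16.073 Y105.164
G1 X21.997 Y109.024
G1 X28.709 Y106.799
G1 X31.154 Y100.164
G00 X30.248 Y52.830
M4 S487
G1 X80.785 Y26.126 F2179
G1 X173.455 Y255.598
G1 X23.959 Y53.523
G1 X139.833 Y272.113
G1 X8.437 Y110.646
G00 X149.023 Y50.601
M4 S487
G1 X136.053 Y73.066 F2179
G1 X110.113 Y73.066
G1 X97.143 Y50.601
G1 X110.113 Y28.136
G1 X136.053 Y28.136
G1 X149.023 Y50.601
M5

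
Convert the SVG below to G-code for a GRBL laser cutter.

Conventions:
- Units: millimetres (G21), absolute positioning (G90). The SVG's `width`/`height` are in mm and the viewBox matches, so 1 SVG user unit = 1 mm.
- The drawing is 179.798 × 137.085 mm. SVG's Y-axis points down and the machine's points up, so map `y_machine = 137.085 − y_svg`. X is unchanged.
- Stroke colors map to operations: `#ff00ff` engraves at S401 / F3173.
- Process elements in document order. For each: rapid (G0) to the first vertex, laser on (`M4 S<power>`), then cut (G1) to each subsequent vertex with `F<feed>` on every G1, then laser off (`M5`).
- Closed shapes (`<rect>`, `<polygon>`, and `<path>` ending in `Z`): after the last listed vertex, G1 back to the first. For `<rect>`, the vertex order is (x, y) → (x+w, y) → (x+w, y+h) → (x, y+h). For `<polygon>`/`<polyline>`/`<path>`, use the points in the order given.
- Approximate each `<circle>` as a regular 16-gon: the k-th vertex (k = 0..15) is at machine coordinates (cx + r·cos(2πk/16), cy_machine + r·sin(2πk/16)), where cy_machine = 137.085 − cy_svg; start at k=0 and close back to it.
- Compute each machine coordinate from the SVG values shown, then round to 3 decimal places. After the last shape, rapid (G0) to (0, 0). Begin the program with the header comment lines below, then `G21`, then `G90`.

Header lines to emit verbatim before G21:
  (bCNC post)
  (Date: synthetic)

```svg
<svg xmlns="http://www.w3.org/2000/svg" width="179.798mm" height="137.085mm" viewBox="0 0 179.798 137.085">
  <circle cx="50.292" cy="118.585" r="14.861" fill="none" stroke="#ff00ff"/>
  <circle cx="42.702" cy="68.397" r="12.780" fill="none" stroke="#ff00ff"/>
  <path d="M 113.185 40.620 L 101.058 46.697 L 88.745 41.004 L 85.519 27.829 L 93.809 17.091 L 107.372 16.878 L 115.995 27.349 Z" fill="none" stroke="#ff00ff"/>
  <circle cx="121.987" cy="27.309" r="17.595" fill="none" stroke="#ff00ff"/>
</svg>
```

viewBox `0 0 179.798 137.085` with mm width/height → 1 unit = 1 mm. Flip: y_m = 137.085 − y_svg.

**Shape 1** — `<circle>` circle, stroke `#ff00ff` → engrave (S401, F3173). Machine vertices: (65.153,18.500) → (64.022,24.187) → (60.800,29.008) → (55.979,32.230) → (50.292,33.361) → (44.605,32.230) → (39.784,29.008) → (36.562,24.187) → (35.431,18.500) → (36.562,12.813) → (39.784,7.992) → (44.605,4.770) → (50.292,3.639) → (55.979,4.770) → (60.800,7.992) → (64.022,12.813) → (65.153,18.500). Closed: final G1 returns to the first vertex.

**Shape 2** — `<circle>` circle, stroke `#ff00ff` → engrave (S401, F3173). Machine vertices: (55.482,68.688) → (54.509,73.579) → (51.739,77.725) → (47.593,80.495) → (42.702,81.468) → (37.811,80.495) → (33.665,77.725) → (30.895,73.579) → (29.922,68.688) → (30.895,63.797) → (33.665,59.651) → (37.811,56.881) → (42.702,55.908) → (47.593,56.881) → (51.739,59.651) → (54.509,63.797) → (55.482,68.688). Closed: final G1 returns to the first vertex.

**Shape 3** — `<path>` regular polygon, stroke `#ff00ff` → engrave (S401, F3173). Machine vertices: (113.185,96.465) → (101.058,90.388) → (88.745,96.081) → (85.519,109.256) → (93.809,119.994) → (107.372,120.207) → (115.995,109.736) → (113.185,96.465). Closed: final G1 returns to the first vertex.

**Shape 4** — `<circle>` circle, stroke `#ff00ff` → engrave (S401, F3173). Machine vertices: (139.582,109.776) → (138.243,116.509) → (134.429,122.218) → (128.720,126.032) → (121.987,127.371) → (115.254,126.032) → (109.545,122.218) → (105.731,116.509) → (104.392,109.776) → (105.731,103.043) → (109.545,97.334) → (115.254,93.520) → (121.987,92.181) → (128.720,93.520) → (134.429,97.334) → (138.243,103.043) → (139.582,109.776). Closed: final G1 returns to the first vertex.

(bCNC post)
(Date: synthetic)
G21
G90
G0 X65.153 Y18.500
M4 S401
G1 X64.022 Y24.187 F3173
G1 X60.800 Y29.008 F3173
G1 X55.979 Y32.230 F3173
G1 X50.292 Y33.361 F3173
G1 X44.605 Y32.230 F3173
G1 X39.784 Y29.008 F3173
G1 X36.562 Y24.187 F3173
G1 X35.431 Y18.500 F3173
G1 X36.562 Y12.813 F3173
G1 X39.784 Y7.992 F3173
G1 X44.605 Y4.770 F3173
G1 X50.292 Y3.639 F3173
G1 X55.979 Y4.770 F3173
G1 X60.800 Y7.992 F3173
G1 X64.022 Y12.813 F3173
G1 X65.153 Y18.500 F3173
M5
G0 X55.482 Y68.688
M4 S401
G1 X54.509 Y73.579 F3173
G1 X51.739 Y77.725 F3173
G1 X47.593 Y80.495 F3173
G1 X42.702 Y81.468 F3173
G1 X37.811 Y80.495 F3173
G1 X33.665 Y77.725 F3173
G1 X30.895 Y73.579 F3173
G1 X29.922 Y68.688 F3173
G1 X30.895 Y63.797 F3173
G1 X33.665 Y59.651 F3173
G1 X37.811 Y56.881 F3173
G1 X42.702 Y55.908 F3173
G1 X47.593 Y56.881 F3173
G1 X51.739 Y59.651 F3173
G1 X54.509 Y63.797 F3173
G1 X55.482 Y68.688 F3173
M5
G0 X113.185 Y96.465
M4 S401
G1 X101.058 Y90.388 F3173
G1 X88.745 Y96.081 F3173
G1 X85.519 Y109.256 F3173
G1 X93.809 Y119.994 F3173
G1 X107.372 Y120.207 F3173
G1 X115.995 Y109.736 F3173
G1 X113.185 Y96.465 F3173
M5
G0 X139.582 Y109.776
M4 S401
G1 X138.243 Y116.509 F3173
G1 X134.429 Y122.218 F3173
G1 X128.720 Y126.032 F3173
G1 X121.987 Y127.371 F3173
G1 X115.254 Y126.032 F3173
G1 X109.545 Y122.218 F3173
G1 X105.731 Y116.509 F3173
G1 X104.392 Y109.776 F3173
G1 X105.731 Y103.043 F3173
G1 X109.545 Y97.334 F3173
G1 X115.254 Y93.520 F3173
G1 X121.987 Y92.181 F3173
G1 X128.720 Y93.520 F3173
G1 X134.429 Y97.334 F3173
G1 X138.243 Y103.043 F3173
G1 X139.582 Y109.776 F3173
M5
G0 X0.000 Y0.000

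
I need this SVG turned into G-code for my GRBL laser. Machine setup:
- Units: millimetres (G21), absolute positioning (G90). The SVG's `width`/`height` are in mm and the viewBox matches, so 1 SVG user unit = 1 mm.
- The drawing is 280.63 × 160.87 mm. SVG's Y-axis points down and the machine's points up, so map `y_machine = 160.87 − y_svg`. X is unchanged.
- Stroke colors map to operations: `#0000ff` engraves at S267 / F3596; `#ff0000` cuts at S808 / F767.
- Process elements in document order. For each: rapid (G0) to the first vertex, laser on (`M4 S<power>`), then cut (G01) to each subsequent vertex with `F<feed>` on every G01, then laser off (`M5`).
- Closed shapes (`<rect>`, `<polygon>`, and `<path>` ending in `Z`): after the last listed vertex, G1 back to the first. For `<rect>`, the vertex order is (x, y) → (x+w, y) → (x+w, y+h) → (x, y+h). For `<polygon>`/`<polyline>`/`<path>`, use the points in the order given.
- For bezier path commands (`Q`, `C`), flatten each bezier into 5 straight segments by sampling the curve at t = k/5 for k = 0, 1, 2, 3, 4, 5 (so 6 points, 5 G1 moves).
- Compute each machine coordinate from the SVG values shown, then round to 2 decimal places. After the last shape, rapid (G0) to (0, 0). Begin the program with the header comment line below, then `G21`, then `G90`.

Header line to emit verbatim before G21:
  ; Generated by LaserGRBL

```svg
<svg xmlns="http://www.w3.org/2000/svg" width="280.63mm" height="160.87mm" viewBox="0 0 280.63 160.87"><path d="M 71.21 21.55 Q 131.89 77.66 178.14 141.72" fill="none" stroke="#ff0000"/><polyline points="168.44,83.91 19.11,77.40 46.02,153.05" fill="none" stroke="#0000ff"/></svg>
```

viewBox `0 0 280.63 160.87` with mm width/height → 1 unit = 1 mm. Flip: y_m = 160.87 − y_svg.

**Shape 1** — `<path>` quadratic bezier, stroke `#ff0000` → cut (S808, F767). Control points (SVG): P0=(71.21,21.55), P1=(131.89,77.66), P2=(178.14,141.72); sampled at t=k/5. Machine vertices: (71.21,139.32) → (94.90,116.56) → (117.45,93.16) → (138.83,69.13) → (159.06,44.46) → (178.14,19.15). Open path.

**Shape 2** — `<polyline>` open polyline, stroke `#0000ff` → engrave (S267, F3596). Machine vertices: (168.44,76.96) → (19.11,83.47) → (46.02,7.82). Open path.

; Generated by LaserGRBL
G21
G90
G0 X71.21 Y139.32
M4 S808
G01 X94.90 Y116.56 F767
G01 X117.45 Y93.16 F767
G01 X138.83 Y69.13 F767
G01 X159.06 Y44.46 F767
G01 X178.14 Y19.15 F767
M5
G0 X168.44 Y76.96
M4 S267
G01 X19.11 Y83.47 F3596
G01 X46.02 Y7.82 F3596
M5
G0 X0.00 Y0.00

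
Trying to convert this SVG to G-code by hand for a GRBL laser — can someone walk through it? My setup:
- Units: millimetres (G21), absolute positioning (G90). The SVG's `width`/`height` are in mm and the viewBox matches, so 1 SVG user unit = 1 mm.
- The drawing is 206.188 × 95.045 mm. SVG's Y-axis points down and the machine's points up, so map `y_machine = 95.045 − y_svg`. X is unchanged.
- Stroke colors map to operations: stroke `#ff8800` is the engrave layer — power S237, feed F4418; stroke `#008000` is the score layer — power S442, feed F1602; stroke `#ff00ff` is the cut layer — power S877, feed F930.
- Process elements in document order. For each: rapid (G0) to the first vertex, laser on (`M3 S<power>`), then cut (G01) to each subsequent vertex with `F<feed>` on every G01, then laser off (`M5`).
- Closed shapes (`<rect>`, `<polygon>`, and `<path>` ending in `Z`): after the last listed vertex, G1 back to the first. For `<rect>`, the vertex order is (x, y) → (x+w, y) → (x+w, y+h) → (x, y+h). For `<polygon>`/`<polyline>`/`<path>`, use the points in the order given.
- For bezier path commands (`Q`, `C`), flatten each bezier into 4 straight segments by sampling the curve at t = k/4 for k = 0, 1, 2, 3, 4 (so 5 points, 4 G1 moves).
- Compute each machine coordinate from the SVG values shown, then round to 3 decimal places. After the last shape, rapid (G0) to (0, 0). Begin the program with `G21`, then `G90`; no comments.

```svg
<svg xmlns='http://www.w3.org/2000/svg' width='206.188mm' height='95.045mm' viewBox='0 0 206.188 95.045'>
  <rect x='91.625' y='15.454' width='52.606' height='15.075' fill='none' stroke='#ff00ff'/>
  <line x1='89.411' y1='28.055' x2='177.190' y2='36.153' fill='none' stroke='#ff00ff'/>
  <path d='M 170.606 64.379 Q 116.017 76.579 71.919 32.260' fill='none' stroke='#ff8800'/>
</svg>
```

viewBox `0 0 206.188 95.045` with mm width/height → 1 unit = 1 mm. Flip: y_m = 95.045 − y_svg.

**Shape 1** — `<rect>` rectangle, stroke `#ff00ff` → cut (S877, F930). Machine vertices: (91.625,79.591) → (144.231,79.591) → (144.231,64.516) → (91.625,64.516) → (91.625,79.591). Closed: final G1 returns to the first vertex.

**Shape 2** — `<line>` line segment, stroke `#ff00ff` → cut (S877, F930). Machine vertices: (89.411,66.990) → (177.190,58.892). Open path.

**Shape 3** — `<path>` quadratic bezier, stroke `#ff8800` → engrave (S237, F4418). Control points (SVG): P0=(170.606,64.379), P1=(116.017,76.579), P2=(71.919,32.260); sampled at t=k/4. Machine vertices: (170.606,30.666) → (143.967,28.098) → (118.640,32.596) → (94.624,44.158) → (71.919,62.785). Open path.

G21
G90
G0 X91.625 Y79.591
M3 S877
G01 X144.231 Y79.591 F930
G01 X144.231 Y64.516 F930
G01 X91.625 Y64.516 F930
G01 X91.625 Y79.591 F930
M5
G0 X89.411 Y66.990
M3 S877
G01 X177.190 Y58.892 F930
M5
G0 X170.606 Y30.666
M3 S237
G01 X143.967 Y28.098 F4418
G01 X118.640 Y32.596 F4418
G01 X94.624 Y44.158 F4418
G01 X71.919 Y62.785 F4418
M5
G0 X0.000 Y0.000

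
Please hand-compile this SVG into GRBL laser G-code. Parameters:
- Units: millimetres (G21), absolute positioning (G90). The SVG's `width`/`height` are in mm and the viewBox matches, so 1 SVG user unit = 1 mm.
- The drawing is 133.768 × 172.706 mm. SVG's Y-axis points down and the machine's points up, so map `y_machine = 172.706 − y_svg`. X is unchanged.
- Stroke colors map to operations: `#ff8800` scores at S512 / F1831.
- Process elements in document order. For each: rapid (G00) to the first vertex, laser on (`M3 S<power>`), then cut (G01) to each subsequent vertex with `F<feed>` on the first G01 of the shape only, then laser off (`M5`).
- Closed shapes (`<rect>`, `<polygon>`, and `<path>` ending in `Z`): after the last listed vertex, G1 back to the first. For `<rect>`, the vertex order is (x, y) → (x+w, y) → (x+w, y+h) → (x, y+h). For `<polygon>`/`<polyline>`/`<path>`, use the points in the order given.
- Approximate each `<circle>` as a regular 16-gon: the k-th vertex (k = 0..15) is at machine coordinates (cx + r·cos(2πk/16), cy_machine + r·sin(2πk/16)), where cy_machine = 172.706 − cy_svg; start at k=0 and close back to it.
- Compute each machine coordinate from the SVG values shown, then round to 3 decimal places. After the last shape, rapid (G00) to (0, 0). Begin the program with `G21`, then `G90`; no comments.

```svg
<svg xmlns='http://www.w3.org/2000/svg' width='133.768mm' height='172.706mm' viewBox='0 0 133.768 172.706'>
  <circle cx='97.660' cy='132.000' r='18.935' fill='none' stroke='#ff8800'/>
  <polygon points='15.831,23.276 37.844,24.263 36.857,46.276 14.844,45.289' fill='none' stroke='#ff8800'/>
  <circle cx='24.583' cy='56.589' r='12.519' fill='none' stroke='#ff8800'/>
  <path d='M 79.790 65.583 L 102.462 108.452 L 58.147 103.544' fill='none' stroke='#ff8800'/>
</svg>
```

G21
G90
G00 X116.595 Y40.706
M3 S512
G01 X115.154 Y47.952 F1831
G01 X111.049 Y54.095
G01 X104.906 Y58.200
G01 X97.660 Y59.641
G01 X90.414 Y58.200
G01 X84.271 Y54.095
G01 X80.166 Y47.952
G01 X78.725 Y40.706
G01 X80.166 Y33.460
G01 X84.271 Y27.317
G01 X90.414 Y23.212
G01 X97.660 Y21.771
G01 X104.906 Y23.212
G01 X111.049 Y27.317
G01 X115.154 Y33.460
G01 X116.595 Y40.706
M5
G00 X15.831 Y149.430
M3 S512
G01 X37.844 Y148.443 F1831
G01 X36.857 Y126.430
G01 X14.844 Y127.417
G01 X15.831 Y149.430
M5
G00 X37.102 Y116.117
M3 S512
G01 X36.149 Y120.908 F1831
G01 X33.435 Y124.969
G01 X29.374 Y127.683
G01 X24.583 Y128.636
G01 X19.792 Y127.683
G01 X15.731 Y124.969
G01 X13.017 Y120.908
G01 X12.064 Y116.117
G01 X13.017 Y111.326
G01 X15.731 Y107.265
G01 X19.792 Y104.551
G01 X24.583 Y103.598
G01 X29.374 Y104.551
G01 X33.435 Y107.265
G01 X36.149 Y111.326
G01 X37.102 Y116.117
M5
G00 X79.790 Y107.123
M3 S512
G01 X102.462 Y64.254 F1831
G01 X58.147 Y69.162
M5
G00 X0.000 Y0.000

viewBox `0 0 133.768 172.706` with mm width/height → 1 unit = 1 mm. Flip: y_m = 172.706 − y_svg.

**Shape 1** — `<circle>` circle, stroke `#ff8800` → score (S512, F1831). Machine vertices: (116.595,40.706) → (115.154,47.952) → (111.049,54.095) → (104.906,58.200) → (97.660,59.641) → (90.414,58.200) → (84.271,54.095) → (80.166,47.952) → (78.725,40.706) → (80.166,33.460) → (84.271,27.317) → (90.414,23.212) → (97.660,21.771) → (104.906,23.212) → (111.049,27.317) → (115.154,33.460) → (116.595,40.706). Closed: final G1 returns to the first vertex.

**Shape 2** — `<polygon>` regular polygon, stroke `#ff8800` → score (S512, F1831). Machine vertices: (15.831,149.430) → (37.844,148.443) → (36.857,126.430) → (14.844,127.417) → (15.831,149.430). Closed: final G1 returns to the first vertex.

**Shape 3** — `<circle>` circle, stroke `#ff8800` → score (S512, F1831). Machine vertices: (37.102,116.117) → (36.149,120.908) → (33.435,124.969) → (29.374,127.683) → (24.583,128.636) → (19.792,127.683) → (15.731,124.969) → (13.017,120.908) → (12.064,116.117) → (13.017,111.326) → (15.731,107.265) → (19.792,104.551) → (24.583,103.598) → (29.374,104.551) → (33.435,107.265) → (36.149,111.326) → (37.102,116.117). Closed: final G1 returns to the first vertex.

**Shape 4** — `<path>` open polyline, stroke `#ff8800` → score (S512, F1831). Machine vertices: (79.790,107.123) → (102.462,64.254) → (58.147,69.162). Open path.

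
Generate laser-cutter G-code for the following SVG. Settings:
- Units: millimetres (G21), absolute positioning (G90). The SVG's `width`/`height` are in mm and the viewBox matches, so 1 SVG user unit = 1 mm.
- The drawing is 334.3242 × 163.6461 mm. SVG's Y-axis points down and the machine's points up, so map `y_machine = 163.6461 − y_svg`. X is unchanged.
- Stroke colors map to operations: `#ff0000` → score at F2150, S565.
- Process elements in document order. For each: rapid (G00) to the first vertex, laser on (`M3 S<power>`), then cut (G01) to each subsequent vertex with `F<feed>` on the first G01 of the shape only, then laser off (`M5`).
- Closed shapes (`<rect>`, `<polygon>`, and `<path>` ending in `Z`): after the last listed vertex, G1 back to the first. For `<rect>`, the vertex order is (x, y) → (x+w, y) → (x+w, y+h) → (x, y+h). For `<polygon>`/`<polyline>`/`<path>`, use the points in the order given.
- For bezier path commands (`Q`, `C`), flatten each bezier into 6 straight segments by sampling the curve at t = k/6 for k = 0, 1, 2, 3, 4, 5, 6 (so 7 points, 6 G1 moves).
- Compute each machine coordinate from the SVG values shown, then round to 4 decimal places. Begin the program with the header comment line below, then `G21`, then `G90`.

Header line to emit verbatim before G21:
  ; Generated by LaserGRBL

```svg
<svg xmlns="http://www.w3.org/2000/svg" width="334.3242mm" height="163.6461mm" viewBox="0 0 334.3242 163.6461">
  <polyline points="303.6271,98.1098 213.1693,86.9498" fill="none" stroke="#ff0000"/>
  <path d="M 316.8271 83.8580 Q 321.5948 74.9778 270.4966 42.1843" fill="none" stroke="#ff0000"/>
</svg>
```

; Generated by LaserGRBL
G21
G90
G00 X303.6271 Y65.5363
M3 S565
G01 X213.1693 Y76.6963 F2150
M5
G00 X316.8271 Y79.7881
M3 S565
G01 X316.8645 Y83.4124 F2150
G01 X313.7982 Y88.3653
G01 X307.6283 Y94.6466
G01 X298.3547 Y102.2565
G01 X285.9775 Y111.1949
G01 X270.4966 Y121.4618
M5

1 u = 1 mm; y_m = 163.6461 − y.

[1] `<polyline>` line segment, #ff0000→score S565 F2150: (303.6271,65.5363) → (213.1693,76.6963)

[2] `<path>` quadratic bezier, #ff0000→score S565 F2150: (316.8271,79.7881) → (316.8645,83.4124) → (313.7982,88.3653) → (307.6283,94.6466) → (298.3547,102.2565) → (285.9775,111.1949) → (270.4966,121.4618)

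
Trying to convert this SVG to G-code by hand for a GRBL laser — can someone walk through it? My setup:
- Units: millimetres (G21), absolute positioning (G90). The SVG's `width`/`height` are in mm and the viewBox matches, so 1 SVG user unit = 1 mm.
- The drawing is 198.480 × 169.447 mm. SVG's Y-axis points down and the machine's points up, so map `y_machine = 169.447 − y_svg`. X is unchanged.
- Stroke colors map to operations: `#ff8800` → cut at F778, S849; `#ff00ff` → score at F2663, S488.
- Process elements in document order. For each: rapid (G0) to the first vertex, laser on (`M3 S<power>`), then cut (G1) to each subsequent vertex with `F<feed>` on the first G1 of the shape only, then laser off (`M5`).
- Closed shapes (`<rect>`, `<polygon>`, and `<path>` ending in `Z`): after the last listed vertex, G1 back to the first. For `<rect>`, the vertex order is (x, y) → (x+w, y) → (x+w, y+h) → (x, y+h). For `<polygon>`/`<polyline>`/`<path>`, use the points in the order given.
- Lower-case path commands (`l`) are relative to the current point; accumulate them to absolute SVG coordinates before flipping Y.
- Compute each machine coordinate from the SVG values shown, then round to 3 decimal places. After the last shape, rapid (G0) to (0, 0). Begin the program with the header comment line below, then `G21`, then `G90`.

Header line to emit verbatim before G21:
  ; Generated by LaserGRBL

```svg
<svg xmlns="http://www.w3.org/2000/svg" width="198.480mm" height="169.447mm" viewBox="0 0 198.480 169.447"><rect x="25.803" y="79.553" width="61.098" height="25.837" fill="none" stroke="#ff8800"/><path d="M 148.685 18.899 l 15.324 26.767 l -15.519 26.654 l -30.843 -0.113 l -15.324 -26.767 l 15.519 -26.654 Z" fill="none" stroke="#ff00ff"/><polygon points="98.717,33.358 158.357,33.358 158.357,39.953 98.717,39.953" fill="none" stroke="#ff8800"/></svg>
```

; Generated by LaserGRBL
G21
G90
G0 X25.803 Y89.894
M3 S849
G1 X86.901 Y89.894 F778
G1 X86.901 Y64.057
G1 X25.803 Y64.057
G1 X25.803 Y89.894
M5
G0 X148.685 Y150.548
M3 S488
G1 X164.009 Y123.781 F2663
G1 X148.490 Y97.127
G1 X117.647 Y97.240
G1 X102.323 Y124.007
G1 X117.842 Y150.661
G1 X148.685 Y150.548
M5
G0 X98.717 Y136.089
M3 S849
G1 X158.357 Y136.089 F778
G1 X158.357 Y129.494
G1 X98.717 Y129.494
G1 X98.717 Y136.089
M5
G0 X0.000 Y0.000

viewBox `0 0 198.480 169.447` with mm width/height → 1 unit = 1 mm. Flip: y_m = 169.447 − y_svg.

**Shape 1** — `<rect>` rectangle, stroke `#ff8800` → cut (S849, F778). Machine vertices: (25.803,89.894) → (86.901,89.894) → (86.901,64.057) → (25.803,64.057) → (25.803,89.894). Closed: final G1 returns to the first vertex.

**Shape 2** — `<path>` regular polygon, stroke `#ff00ff` → score (S488, F2663). Machine vertices: (148.685,150.548) → (164.009,123.781) → (148.490,97.127) → (117.647,97.240) → (102.323,124.007) → (117.842,150.661) → (148.685,150.548). Closed: final G1 returns to the first vertex.

**Shape 3** — `<polygon>` rectangle, stroke `#ff8800` → cut (S849, F778). Machine vertices: (98.717,136.089) → (158.357,136.089) → (158.357,129.494) → (98.717,129.494) → (98.717,136.089). Closed: final G1 returns to the first vertex.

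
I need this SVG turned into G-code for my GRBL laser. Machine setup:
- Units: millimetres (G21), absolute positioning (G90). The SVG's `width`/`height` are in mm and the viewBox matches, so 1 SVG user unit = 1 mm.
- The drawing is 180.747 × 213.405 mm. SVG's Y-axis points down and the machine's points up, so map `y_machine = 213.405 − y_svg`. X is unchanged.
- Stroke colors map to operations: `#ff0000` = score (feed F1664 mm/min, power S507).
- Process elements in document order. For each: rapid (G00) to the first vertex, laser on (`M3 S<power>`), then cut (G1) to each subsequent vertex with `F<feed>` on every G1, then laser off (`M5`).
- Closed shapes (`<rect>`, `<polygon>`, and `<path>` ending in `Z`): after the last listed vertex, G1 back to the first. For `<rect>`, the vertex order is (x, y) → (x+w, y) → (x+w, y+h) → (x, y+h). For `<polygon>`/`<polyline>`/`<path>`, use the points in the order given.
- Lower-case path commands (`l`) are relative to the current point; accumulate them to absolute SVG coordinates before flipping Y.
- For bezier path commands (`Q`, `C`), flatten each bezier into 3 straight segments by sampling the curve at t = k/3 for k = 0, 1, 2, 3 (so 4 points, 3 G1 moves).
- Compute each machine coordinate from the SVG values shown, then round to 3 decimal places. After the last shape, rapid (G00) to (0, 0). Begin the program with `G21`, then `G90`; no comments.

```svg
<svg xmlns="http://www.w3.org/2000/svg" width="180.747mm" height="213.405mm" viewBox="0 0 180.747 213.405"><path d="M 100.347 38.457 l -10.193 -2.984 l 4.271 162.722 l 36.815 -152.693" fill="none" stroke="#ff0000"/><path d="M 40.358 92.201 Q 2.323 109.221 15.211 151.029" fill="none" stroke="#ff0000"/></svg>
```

1 u = 1 mm; y_m = 213.405 − y.

[1] `<path>` open polyline, #ff0000→score S507 F1664: (100.347,174.948) → (90.154,177.932) → (94.425,15.210) → (131.240,167.903)

[2] `<path>` quadratic bezier, #ff0000→score S507 F1664: (40.358,121.204) → (20.659,107.103) → (12.277,87.494) → (15.211,62.376)

G21
G90
G00 X100.347 Y174.948
M3 S507
G1 X90.154 Y177.932 F1664
G1 X94.425 Y15.210 F1664
G1 X131.240 Y167.903 F1664
M5
G00 X40.358 Y121.204
M3 S507
G1 X20.659 Y107.103 F1664
G1 X12.277 Y87.494 F1664
G1 X15.211 Y62.376 F1664
M5
G00 X0.000 Y0.000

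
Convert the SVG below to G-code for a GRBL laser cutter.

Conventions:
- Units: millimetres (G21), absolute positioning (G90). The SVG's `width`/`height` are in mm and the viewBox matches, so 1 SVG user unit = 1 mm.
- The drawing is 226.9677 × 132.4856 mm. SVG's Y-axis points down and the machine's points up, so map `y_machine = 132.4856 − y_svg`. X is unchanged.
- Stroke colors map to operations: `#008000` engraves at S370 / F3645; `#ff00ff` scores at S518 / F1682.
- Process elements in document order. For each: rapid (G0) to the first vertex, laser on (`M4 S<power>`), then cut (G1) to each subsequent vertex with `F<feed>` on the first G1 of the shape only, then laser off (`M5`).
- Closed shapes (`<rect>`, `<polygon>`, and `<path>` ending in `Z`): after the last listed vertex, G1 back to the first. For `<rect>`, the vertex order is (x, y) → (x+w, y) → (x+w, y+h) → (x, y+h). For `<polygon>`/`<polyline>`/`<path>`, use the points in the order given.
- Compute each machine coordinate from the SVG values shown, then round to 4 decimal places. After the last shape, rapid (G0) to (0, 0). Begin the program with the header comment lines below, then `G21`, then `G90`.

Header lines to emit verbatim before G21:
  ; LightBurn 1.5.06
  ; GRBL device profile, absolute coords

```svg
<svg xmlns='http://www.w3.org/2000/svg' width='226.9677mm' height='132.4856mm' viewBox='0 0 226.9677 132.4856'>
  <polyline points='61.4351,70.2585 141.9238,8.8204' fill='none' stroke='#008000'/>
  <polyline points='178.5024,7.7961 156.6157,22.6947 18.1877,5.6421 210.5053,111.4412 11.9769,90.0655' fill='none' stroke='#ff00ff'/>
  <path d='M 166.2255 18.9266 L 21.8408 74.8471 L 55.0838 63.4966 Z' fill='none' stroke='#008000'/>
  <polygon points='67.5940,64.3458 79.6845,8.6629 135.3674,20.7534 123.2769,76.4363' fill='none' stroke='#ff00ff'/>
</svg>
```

; LightBurn 1.5.06
; GRBL device profile, absolute coords
G21
G90
G0 X61.4351 Y62.2271
M4 S370
G1 X141.9238 Y123.6652 F3645
M5
G0 X178.5024 Y124.6895
M4 S518
G1 X156.6157 Y109.7909 F1682
G1 X18.1877 Y126.8435
G1 X210.5053 Y21.0444
G1 X11.9769 Y42.4201
M5
G0 X166.2255 Y113.5590
M4 S370
G1 X21.8408 Y57.6385 F3645
G1 X55.0838 Y68.9890
G1 X166.2255 Y113.5590
M5
G0 X67.5940 Y68.1398
M4 S518
G1 X79.6845 Y123.8227 F1682
G1 X135.3674 Y111.7322
G1 X123.2769 Y56.0493
G1 X67.5940 Y68.1398
M5
G0 X0.0000 Y0.0000

viewBox `0 0 226.9677 132.4856` with mm width/height → 1 unit = 1 mm. Flip: y_m = 132.4856 − y_svg.

**Shape 1** — `<polyline>` line segment, stroke `#008000` → engrave (S370, F3645). Machine vertices: (61.4351,62.2271) → (141.9238,123.6652). Open path.

**Shape 2** — `<polyline>` open polyline, stroke `#ff00ff` → score (S518, F1682). Machine vertices: (178.5024,124.6895) → (156.6157,109.7909) → (18.1877,126.8435) → (210.5053,21.0444) → (11.9769,42.4201). Open path.

**Shape 3** — `<path>` closed polygon, stroke `#008000` → engrave (S370, F3645). Machine vertices: (166.2255,113.5590) → (21.8408,57.6385) → (55.0838,68.9890) → (166.2255,113.5590). Closed: final G1 returns to the first vertex.

**Shape 4** — `<polygon>` regular polygon, stroke `#ff00ff` → score (S518, F1682). Machine vertices: (67.5940,68.1398) → (79.6845,123.8227) → (135.3674,111.7322) → (123.2769,56.0493) → (67.5940,68.1398). Closed: final G1 returns to the first vertex.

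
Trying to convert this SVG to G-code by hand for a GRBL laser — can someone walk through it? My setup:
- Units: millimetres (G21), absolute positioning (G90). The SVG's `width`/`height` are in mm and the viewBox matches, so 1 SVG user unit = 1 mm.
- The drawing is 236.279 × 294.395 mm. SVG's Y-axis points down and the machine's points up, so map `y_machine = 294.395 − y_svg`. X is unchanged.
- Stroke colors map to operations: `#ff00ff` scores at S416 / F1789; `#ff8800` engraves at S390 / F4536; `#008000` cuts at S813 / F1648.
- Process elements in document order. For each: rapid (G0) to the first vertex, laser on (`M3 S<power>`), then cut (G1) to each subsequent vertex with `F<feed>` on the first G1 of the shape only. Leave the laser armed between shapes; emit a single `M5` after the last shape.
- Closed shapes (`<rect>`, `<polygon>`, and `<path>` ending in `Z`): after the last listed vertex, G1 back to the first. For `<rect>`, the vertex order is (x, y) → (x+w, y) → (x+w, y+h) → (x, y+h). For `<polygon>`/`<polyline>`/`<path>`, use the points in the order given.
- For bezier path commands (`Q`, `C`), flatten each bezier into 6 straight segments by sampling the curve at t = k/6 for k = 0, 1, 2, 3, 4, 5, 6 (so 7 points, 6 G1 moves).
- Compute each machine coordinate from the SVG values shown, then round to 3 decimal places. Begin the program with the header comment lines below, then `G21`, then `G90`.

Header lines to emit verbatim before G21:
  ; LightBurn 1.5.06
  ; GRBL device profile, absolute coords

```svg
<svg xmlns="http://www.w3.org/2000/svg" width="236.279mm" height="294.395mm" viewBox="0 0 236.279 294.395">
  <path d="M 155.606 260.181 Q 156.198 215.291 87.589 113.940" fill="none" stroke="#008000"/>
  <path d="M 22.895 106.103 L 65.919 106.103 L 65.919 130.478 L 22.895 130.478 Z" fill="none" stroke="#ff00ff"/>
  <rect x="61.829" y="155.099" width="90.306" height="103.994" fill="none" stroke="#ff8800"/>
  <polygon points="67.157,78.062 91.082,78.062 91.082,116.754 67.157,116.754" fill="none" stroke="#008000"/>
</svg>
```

Since the viewBox matches the mm dimensions, user units are millimetres directly. The only transform is the Y-flip y_m = 294.395 − y_svg.

Shape 1 is a quadratic bezier drawn with `<path>`. Its stroke #008000 means cut at S813, F1648. After flipping Y the toolpath is (155.606,34.214) → (153.881,50.746) → (148.312,70.414) → (138.898,93.219) → (125.639,119.161) → (108.536,148.240) → (87.589,180.455).

Shape 2 is a rectangle drawn with `<path>`. Its stroke #ff00ff means score at S416, F1789. After flipping Y the toolpath is (22.895,188.292) → (65.919,188.292) → (65.919,163.917) → (22.895,163.917) → (22.895,188.292), returning to the start.

Shape 3 is a rectangle drawn with `<rect>`. Its stroke #ff8800 means engrave at S390, F4536. After flipping Y the toolpath is (61.829,139.296) → (152.135,139.296) → (152.135,35.302) → (61.829,35.302) → (61.829,139.296), returning to the start.

Shape 4 is a rectangle drawn with `<polygon>`. Its stroke #008000 means cut at S813, F1648. After flipping Y the toolpath is (67.157,216.333) → (91.082,216.333) → (91.082,177.641) → (67.157,177.641) → (67.157,216.333), returning to the start.

; LightBurn 1.5.06
; GRBL device profile, absolute coords
G21
G90
G0 X155.606 Y34.214
M3 S813
G1 X153.881 Y50.746 F1648
G1 X148.312 Y70.414
G1 X138.898 Y93.219
G1 X125.639 Y119.161
G1 X108.536 Y148.240
G1 X87.589 Y180.455
G0 X22.895 Y188.292
M3 S416
G1 X65.919 Y188.292 F1789
G1 X65.919 Y163.917
G1 X22.895 Y163.917
G1 X22.895 Y188.292
G0 X61.829 Y139.296
M3 S390
G1 X152.135 Y139.296 F4536
G1 X152.135 Y35.302
G1 X61.829 Y35.302
G1 X61.829 Y139.296
G0 X67.157 Y216.333
M3 S813
G1 X91.082 Y216.333 F1648
G1 X91.082 Y177.641
G1 X67.157 Y177.641
G1 X67.157 Y216.333
M5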